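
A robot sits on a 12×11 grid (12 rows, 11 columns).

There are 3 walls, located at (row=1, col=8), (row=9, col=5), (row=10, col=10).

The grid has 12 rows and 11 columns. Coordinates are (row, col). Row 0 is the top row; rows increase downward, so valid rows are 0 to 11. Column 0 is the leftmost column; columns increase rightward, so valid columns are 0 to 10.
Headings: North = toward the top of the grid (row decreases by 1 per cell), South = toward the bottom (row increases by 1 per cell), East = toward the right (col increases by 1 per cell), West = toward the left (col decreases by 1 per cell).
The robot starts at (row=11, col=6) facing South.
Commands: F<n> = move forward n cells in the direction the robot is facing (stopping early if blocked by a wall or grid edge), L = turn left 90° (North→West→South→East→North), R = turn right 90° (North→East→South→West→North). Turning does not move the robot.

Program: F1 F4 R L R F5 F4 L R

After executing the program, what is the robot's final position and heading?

Answer: Final position: (row=11, col=0), facing West

Derivation:
Start: (row=11, col=6), facing South
  F1: move forward 0/1 (blocked), now at (row=11, col=6)
  F4: move forward 0/4 (blocked), now at (row=11, col=6)
  R: turn right, now facing West
  L: turn left, now facing South
  R: turn right, now facing West
  F5: move forward 5, now at (row=11, col=1)
  F4: move forward 1/4 (blocked), now at (row=11, col=0)
  L: turn left, now facing South
  R: turn right, now facing West
Final: (row=11, col=0), facing West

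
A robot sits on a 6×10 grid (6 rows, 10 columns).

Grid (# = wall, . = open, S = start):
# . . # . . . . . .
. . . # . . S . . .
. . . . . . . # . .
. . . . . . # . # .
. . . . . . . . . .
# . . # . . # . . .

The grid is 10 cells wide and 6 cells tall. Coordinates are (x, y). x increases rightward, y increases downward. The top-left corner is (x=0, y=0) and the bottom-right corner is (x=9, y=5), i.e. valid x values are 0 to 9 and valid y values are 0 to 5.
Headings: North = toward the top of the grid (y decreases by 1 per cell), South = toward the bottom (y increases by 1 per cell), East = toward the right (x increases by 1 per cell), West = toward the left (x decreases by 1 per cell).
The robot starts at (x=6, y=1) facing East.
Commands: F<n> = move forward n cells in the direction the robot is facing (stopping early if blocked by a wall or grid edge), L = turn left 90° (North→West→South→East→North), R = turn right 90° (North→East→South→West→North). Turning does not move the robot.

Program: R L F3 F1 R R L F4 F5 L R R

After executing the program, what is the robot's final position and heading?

Start: (x=6, y=1), facing East
  R: turn right, now facing South
  L: turn left, now facing East
  F3: move forward 3, now at (x=9, y=1)
  F1: move forward 0/1 (blocked), now at (x=9, y=1)
  R: turn right, now facing South
  R: turn right, now facing West
  L: turn left, now facing South
  F4: move forward 4, now at (x=9, y=5)
  F5: move forward 0/5 (blocked), now at (x=9, y=5)
  L: turn left, now facing East
  R: turn right, now facing South
  R: turn right, now facing West
Final: (x=9, y=5), facing West

Answer: Final position: (x=9, y=5), facing West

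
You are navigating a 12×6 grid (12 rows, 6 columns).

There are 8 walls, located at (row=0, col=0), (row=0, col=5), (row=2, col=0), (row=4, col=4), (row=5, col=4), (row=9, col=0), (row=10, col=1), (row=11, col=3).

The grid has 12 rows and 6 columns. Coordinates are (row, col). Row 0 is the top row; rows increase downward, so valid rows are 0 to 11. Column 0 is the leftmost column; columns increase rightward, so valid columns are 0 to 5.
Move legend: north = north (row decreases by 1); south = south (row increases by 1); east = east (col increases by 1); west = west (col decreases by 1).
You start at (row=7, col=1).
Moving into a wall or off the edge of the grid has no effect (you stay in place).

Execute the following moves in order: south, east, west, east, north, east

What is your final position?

Answer: Final position: (row=7, col=3)

Derivation:
Start: (row=7, col=1)
  south (south): (row=7, col=1) -> (row=8, col=1)
  east (east): (row=8, col=1) -> (row=8, col=2)
  west (west): (row=8, col=2) -> (row=8, col=1)
  east (east): (row=8, col=1) -> (row=8, col=2)
  north (north): (row=8, col=2) -> (row=7, col=2)
  east (east): (row=7, col=2) -> (row=7, col=3)
Final: (row=7, col=3)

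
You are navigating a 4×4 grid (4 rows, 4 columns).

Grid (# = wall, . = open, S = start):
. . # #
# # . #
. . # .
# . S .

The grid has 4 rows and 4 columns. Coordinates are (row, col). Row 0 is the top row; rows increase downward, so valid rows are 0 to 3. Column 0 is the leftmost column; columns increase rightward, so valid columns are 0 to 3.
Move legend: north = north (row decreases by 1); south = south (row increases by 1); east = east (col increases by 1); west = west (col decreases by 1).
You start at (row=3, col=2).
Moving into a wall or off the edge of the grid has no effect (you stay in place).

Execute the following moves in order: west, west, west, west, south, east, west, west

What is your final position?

Answer: Final position: (row=3, col=1)

Derivation:
Start: (row=3, col=2)
  west (west): (row=3, col=2) -> (row=3, col=1)
  [×3]west (west): blocked, stay at (row=3, col=1)
  south (south): blocked, stay at (row=3, col=1)
  east (east): (row=3, col=1) -> (row=3, col=2)
  west (west): (row=3, col=2) -> (row=3, col=1)
  west (west): blocked, stay at (row=3, col=1)
Final: (row=3, col=1)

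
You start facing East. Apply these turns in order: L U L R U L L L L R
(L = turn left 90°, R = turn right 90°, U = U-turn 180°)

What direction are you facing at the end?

Answer: Final heading: East

Derivation:
Start: East
  L (left (90° counter-clockwise)) -> North
  U (U-turn (180°)) -> South
  L (left (90° counter-clockwise)) -> East
  R (right (90° clockwise)) -> South
  U (U-turn (180°)) -> North
  L (left (90° counter-clockwise)) -> West
  L (left (90° counter-clockwise)) -> South
  L (left (90° counter-clockwise)) -> East
  L (left (90° counter-clockwise)) -> North
  R (right (90° clockwise)) -> East
Final: East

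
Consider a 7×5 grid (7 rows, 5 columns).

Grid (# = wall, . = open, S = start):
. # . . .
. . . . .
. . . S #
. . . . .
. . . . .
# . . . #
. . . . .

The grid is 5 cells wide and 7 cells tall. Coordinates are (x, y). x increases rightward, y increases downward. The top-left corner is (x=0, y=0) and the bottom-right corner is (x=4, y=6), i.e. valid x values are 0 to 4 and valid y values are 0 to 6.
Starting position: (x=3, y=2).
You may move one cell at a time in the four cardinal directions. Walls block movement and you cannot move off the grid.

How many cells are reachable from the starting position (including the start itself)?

BFS flood-fill from (x=3, y=2):
  Distance 0: (x=3, y=2)
  Distance 1: (x=3, y=1), (x=2, y=2), (x=3, y=3)
  Distance 2: (x=3, y=0), (x=2, y=1), (x=4, y=1), (x=1, y=2), (x=2, y=3), (x=4, y=3), (x=3, y=4)
  Distance 3: (x=2, y=0), (x=4, y=0), (x=1, y=1), (x=0, y=2), (x=1, y=3), (x=2, y=4), (x=4, y=4), (x=3, y=5)
  Distance 4: (x=0, y=1), (x=0, y=3), (x=1, y=4), (x=2, y=5), (x=3, y=6)
  Distance 5: (x=0, y=0), (x=0, y=4), (x=1, y=5), (x=2, y=6), (x=4, y=6)
  Distance 6: (x=1, y=6)
  Distance 7: (x=0, y=6)
Total reachable: 31 (grid has 31 open cells total)

Answer: Reachable cells: 31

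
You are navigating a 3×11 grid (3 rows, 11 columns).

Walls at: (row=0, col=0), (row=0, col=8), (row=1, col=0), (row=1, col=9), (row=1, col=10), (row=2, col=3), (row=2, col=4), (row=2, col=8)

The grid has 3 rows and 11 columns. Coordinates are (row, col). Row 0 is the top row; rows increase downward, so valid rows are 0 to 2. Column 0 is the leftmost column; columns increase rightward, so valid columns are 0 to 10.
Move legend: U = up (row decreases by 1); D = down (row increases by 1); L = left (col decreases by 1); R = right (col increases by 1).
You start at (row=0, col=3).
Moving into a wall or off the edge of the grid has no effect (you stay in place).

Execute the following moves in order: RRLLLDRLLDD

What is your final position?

Answer: Final position: (row=2, col=1)

Derivation:
Start: (row=0, col=3)
  R (right): (row=0, col=3) -> (row=0, col=4)
  R (right): (row=0, col=4) -> (row=0, col=5)
  L (left): (row=0, col=5) -> (row=0, col=4)
  L (left): (row=0, col=4) -> (row=0, col=3)
  L (left): (row=0, col=3) -> (row=0, col=2)
  D (down): (row=0, col=2) -> (row=1, col=2)
  R (right): (row=1, col=2) -> (row=1, col=3)
  L (left): (row=1, col=3) -> (row=1, col=2)
  L (left): (row=1, col=2) -> (row=1, col=1)
  D (down): (row=1, col=1) -> (row=2, col=1)
  D (down): blocked, stay at (row=2, col=1)
Final: (row=2, col=1)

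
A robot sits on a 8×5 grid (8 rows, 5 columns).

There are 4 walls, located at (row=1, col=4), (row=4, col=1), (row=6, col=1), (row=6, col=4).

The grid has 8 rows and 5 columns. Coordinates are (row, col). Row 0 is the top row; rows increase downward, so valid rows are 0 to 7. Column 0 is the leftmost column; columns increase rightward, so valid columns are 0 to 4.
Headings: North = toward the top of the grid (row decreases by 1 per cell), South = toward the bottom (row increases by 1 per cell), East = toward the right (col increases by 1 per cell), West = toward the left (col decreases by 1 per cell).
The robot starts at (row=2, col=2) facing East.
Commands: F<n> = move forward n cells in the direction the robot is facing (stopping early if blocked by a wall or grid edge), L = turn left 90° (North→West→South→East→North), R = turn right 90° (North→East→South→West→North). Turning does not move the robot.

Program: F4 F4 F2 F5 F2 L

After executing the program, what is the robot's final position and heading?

Answer: Final position: (row=2, col=4), facing North

Derivation:
Start: (row=2, col=2), facing East
  F4: move forward 2/4 (blocked), now at (row=2, col=4)
  F4: move forward 0/4 (blocked), now at (row=2, col=4)
  F2: move forward 0/2 (blocked), now at (row=2, col=4)
  F5: move forward 0/5 (blocked), now at (row=2, col=4)
  F2: move forward 0/2 (blocked), now at (row=2, col=4)
  L: turn left, now facing North
Final: (row=2, col=4), facing North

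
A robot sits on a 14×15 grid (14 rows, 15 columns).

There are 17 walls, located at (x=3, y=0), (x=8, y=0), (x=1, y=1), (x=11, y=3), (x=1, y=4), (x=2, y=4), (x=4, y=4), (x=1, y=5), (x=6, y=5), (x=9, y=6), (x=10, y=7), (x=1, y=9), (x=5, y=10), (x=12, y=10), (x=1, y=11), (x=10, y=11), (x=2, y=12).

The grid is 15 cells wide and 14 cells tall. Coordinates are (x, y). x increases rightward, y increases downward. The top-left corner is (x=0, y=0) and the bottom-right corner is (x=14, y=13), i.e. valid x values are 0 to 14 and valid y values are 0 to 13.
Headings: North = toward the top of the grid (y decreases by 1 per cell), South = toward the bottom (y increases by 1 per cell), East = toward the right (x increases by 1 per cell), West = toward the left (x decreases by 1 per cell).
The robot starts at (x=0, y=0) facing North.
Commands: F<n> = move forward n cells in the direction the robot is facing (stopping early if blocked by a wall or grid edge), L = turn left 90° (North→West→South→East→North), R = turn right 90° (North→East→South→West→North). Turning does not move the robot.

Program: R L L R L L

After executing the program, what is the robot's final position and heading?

Start: (x=0, y=0), facing North
  R: turn right, now facing East
  L: turn left, now facing North
  L: turn left, now facing West
  R: turn right, now facing North
  L: turn left, now facing West
  L: turn left, now facing South
Final: (x=0, y=0), facing South

Answer: Final position: (x=0, y=0), facing South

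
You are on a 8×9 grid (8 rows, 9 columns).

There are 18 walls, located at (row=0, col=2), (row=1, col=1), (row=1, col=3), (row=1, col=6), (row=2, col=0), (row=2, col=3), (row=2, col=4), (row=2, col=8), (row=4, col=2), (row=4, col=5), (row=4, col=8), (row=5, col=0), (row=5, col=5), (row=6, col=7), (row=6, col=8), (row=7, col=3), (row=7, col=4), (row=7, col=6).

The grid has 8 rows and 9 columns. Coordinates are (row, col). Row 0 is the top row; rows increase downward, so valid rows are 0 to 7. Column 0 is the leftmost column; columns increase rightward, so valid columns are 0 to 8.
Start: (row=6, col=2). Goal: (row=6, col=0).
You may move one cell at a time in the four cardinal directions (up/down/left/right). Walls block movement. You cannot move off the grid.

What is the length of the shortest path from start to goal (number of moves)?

BFS from (row=6, col=2) until reaching (row=6, col=0):
  Distance 0: (row=6, col=2)
  Distance 1: (row=5, col=2), (row=6, col=1), (row=6, col=3), (row=7, col=2)
  Distance 2: (row=5, col=1), (row=5, col=3), (row=6, col=0), (row=6, col=4), (row=7, col=1)  <- goal reached here
One shortest path (2 moves): (row=6, col=2) -> (row=6, col=1) -> (row=6, col=0)

Answer: Shortest path length: 2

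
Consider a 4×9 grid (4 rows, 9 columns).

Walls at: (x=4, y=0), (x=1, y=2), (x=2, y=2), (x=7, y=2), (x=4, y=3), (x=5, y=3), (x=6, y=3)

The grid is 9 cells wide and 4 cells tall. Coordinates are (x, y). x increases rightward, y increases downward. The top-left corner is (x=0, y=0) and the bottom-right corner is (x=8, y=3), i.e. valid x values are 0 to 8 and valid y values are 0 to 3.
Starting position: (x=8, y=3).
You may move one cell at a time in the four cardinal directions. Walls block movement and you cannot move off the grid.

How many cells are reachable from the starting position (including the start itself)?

BFS flood-fill from (x=8, y=3):
  Distance 0: (x=8, y=3)
  Distance 1: (x=8, y=2), (x=7, y=3)
  Distance 2: (x=8, y=1)
  Distance 3: (x=8, y=0), (x=7, y=1)
  Distance 4: (x=7, y=0), (x=6, y=1)
  Distance 5: (x=6, y=0), (x=5, y=1), (x=6, y=2)
  Distance 6: (x=5, y=0), (x=4, y=1), (x=5, y=2)
  Distance 7: (x=3, y=1), (x=4, y=2)
  Distance 8: (x=3, y=0), (x=2, y=1), (x=3, y=2)
  Distance 9: (x=2, y=0), (x=1, y=1), (x=3, y=3)
  Distance 10: (x=1, y=0), (x=0, y=1), (x=2, y=3)
  Distance 11: (x=0, y=0), (x=0, y=2), (x=1, y=3)
  Distance 12: (x=0, y=3)
Total reachable: 29 (grid has 29 open cells total)

Answer: Reachable cells: 29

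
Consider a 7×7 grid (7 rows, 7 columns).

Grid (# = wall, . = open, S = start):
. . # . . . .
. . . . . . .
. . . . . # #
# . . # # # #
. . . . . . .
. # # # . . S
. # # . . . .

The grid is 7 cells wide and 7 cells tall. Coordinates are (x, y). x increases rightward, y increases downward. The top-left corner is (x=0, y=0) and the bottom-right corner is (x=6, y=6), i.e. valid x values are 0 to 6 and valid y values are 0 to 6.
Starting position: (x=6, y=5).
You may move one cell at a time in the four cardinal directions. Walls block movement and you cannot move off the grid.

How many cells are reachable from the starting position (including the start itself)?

BFS flood-fill from (x=6, y=5):
  Distance 0: (x=6, y=5)
  Distance 1: (x=6, y=4), (x=5, y=5), (x=6, y=6)
  Distance 2: (x=5, y=4), (x=4, y=5), (x=5, y=6)
  Distance 3: (x=4, y=4), (x=4, y=6)
  Distance 4: (x=3, y=4), (x=3, y=6)
  Distance 5: (x=2, y=4)
  Distance 6: (x=2, y=3), (x=1, y=4)
  Distance 7: (x=2, y=2), (x=1, y=3), (x=0, y=4)
  Distance 8: (x=2, y=1), (x=1, y=2), (x=3, y=2), (x=0, y=5)
  Distance 9: (x=1, y=1), (x=3, y=1), (x=0, y=2), (x=4, y=2), (x=0, y=6)
  Distance 10: (x=1, y=0), (x=3, y=0), (x=0, y=1), (x=4, y=1)
  Distance 11: (x=0, y=0), (x=4, y=0), (x=5, y=1)
  Distance 12: (x=5, y=0), (x=6, y=1)
  Distance 13: (x=6, y=0)
Total reachable: 36 (grid has 36 open cells total)

Answer: Reachable cells: 36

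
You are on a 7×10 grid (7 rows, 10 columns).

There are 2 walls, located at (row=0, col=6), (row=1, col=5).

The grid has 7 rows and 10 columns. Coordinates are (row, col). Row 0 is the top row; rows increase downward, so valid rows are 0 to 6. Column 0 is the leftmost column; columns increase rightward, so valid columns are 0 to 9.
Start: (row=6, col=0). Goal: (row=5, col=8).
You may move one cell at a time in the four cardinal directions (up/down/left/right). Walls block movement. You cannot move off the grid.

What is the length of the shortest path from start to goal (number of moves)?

BFS from (row=6, col=0) until reaching (row=5, col=8):
  Distance 0: (row=6, col=0)
  Distance 1: (row=5, col=0), (row=6, col=1)
  Distance 2: (row=4, col=0), (row=5, col=1), (row=6, col=2)
  Distance 3: (row=3, col=0), (row=4, col=1), (row=5, col=2), (row=6, col=3)
  Distance 4: (row=2, col=0), (row=3, col=1), (row=4, col=2), (row=5, col=3), (row=6, col=4)
  Distance 5: (row=1, col=0), (row=2, col=1), (row=3, col=2), (row=4, col=3), (row=5, col=4), (row=6, col=5)
  Distance 6: (row=0, col=0), (row=1, col=1), (row=2, col=2), (row=3, col=3), (row=4, col=4), (row=5, col=5), (row=6, col=6)
  Distance 7: (row=0, col=1), (row=1, col=2), (row=2, col=3), (row=3, col=4), (row=4, col=5), (row=5, col=6), (row=6, col=7)
  Distance 8: (row=0, col=2), (row=1, col=3), (row=2, col=4), (row=3, col=5), (row=4, col=6), (row=5, col=7), (row=6, col=8)
  Distance 9: (row=0, col=3), (row=1, col=4), (row=2, col=5), (row=3, col=6), (row=4, col=7), (row=5, col=8), (row=6, col=9)  <- goal reached here
One shortest path (9 moves): (row=6, col=0) -> (row=6, col=1) -> (row=6, col=2) -> (row=6, col=3) -> (row=6, col=4) -> (row=6, col=5) -> (row=6, col=6) -> (row=6, col=7) -> (row=6, col=8) -> (row=5, col=8)

Answer: Shortest path length: 9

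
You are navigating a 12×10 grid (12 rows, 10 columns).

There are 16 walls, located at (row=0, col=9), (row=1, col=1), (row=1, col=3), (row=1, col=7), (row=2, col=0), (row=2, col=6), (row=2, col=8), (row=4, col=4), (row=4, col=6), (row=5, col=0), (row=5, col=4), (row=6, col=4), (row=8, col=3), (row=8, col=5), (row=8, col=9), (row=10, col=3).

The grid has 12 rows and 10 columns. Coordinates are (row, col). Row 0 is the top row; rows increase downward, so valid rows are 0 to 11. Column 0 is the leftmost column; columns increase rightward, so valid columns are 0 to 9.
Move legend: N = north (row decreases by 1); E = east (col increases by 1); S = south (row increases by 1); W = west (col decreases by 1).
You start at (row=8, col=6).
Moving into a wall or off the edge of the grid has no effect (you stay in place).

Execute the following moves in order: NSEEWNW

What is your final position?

Answer: Final position: (row=7, col=6)

Derivation:
Start: (row=8, col=6)
  N (north): (row=8, col=6) -> (row=7, col=6)
  S (south): (row=7, col=6) -> (row=8, col=6)
  E (east): (row=8, col=6) -> (row=8, col=7)
  E (east): (row=8, col=7) -> (row=8, col=8)
  W (west): (row=8, col=8) -> (row=8, col=7)
  N (north): (row=8, col=7) -> (row=7, col=7)
  W (west): (row=7, col=7) -> (row=7, col=6)
Final: (row=7, col=6)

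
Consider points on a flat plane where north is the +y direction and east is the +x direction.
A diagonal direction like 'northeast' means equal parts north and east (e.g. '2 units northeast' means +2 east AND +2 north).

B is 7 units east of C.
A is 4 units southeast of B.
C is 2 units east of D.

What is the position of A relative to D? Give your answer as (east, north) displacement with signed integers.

Answer: A is at (east=13, north=-4) relative to D.

Derivation:
Place D at the origin (east=0, north=0).
  C is 2 units east of D: delta (east=+2, north=+0); C at (east=2, north=0).
  B is 7 units east of C: delta (east=+7, north=+0); B at (east=9, north=0).
  A is 4 units southeast of B: delta (east=+4, north=-4); A at (east=13, north=-4).
Therefore A relative to D: (east=13, north=-4).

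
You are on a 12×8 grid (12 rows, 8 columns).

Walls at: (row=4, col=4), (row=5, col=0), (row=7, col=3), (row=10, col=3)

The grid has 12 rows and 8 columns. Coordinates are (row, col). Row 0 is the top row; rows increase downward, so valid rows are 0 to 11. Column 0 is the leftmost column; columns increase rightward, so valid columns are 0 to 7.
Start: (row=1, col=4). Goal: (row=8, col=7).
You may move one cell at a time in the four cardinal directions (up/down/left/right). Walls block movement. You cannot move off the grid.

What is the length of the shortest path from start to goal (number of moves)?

BFS from (row=1, col=4) until reaching (row=8, col=7):
  Distance 0: (row=1, col=4)
  Distance 1: (row=0, col=4), (row=1, col=3), (row=1, col=5), (row=2, col=4)
  Distance 2: (row=0, col=3), (row=0, col=5), (row=1, col=2), (row=1, col=6), (row=2, col=3), (row=2, col=5), (row=3, col=4)
  Distance 3: (row=0, col=2), (row=0, col=6), (row=1, col=1), (row=1, col=7), (row=2, col=2), (row=2, col=6), (row=3, col=3), (row=3, col=5)
  Distance 4: (row=0, col=1), (row=0, col=7), (row=1, col=0), (row=2, col=1), (row=2, col=7), (row=3, col=2), (row=3, col=6), (row=4, col=3), (row=4, col=5)
  Distance 5: (row=0, col=0), (row=2, col=0), (row=3, col=1), (row=3, col=7), (row=4, col=2), (row=4, col=6), (row=5, col=3), (row=5, col=5)
  Distance 6: (row=3, col=0), (row=4, col=1), (row=4, col=7), (row=5, col=2), (row=5, col=4), (row=5, col=6), (row=6, col=3), (row=6, col=5)
  Distance 7: (row=4, col=0), (row=5, col=1), (row=5, col=7), (row=6, col=2), (row=6, col=4), (row=6, col=6), (row=7, col=5)
  Distance 8: (row=6, col=1), (row=6, col=7), (row=7, col=2), (row=7, col=4), (row=7, col=6), (row=8, col=5)
  Distance 9: (row=6, col=0), (row=7, col=1), (row=7, col=7), (row=8, col=2), (row=8, col=4), (row=8, col=6), (row=9, col=5)
  Distance 10: (row=7, col=0), (row=8, col=1), (row=8, col=3), (row=8, col=7), (row=9, col=2), (row=9, col=4), (row=9, col=6), (row=10, col=5)  <- goal reached here
One shortest path (10 moves): (row=1, col=4) -> (row=1, col=5) -> (row=1, col=6) -> (row=1, col=7) -> (row=2, col=7) -> (row=3, col=7) -> (row=4, col=7) -> (row=5, col=7) -> (row=6, col=7) -> (row=7, col=7) -> (row=8, col=7)

Answer: Shortest path length: 10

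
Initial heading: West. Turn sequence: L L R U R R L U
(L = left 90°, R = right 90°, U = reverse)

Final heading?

Start: West
  L (left (90° counter-clockwise)) -> South
  L (left (90° counter-clockwise)) -> East
  R (right (90° clockwise)) -> South
  U (U-turn (180°)) -> North
  R (right (90° clockwise)) -> East
  R (right (90° clockwise)) -> South
  L (left (90° counter-clockwise)) -> East
  U (U-turn (180°)) -> West
Final: West

Answer: Final heading: West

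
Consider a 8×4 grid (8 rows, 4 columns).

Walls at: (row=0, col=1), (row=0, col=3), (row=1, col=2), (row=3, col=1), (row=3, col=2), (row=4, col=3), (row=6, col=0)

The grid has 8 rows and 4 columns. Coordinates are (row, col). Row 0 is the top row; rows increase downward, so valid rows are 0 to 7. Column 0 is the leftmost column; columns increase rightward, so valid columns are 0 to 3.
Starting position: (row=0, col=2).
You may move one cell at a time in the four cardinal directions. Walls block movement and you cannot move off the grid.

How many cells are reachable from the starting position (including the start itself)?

Answer: Reachable cells: 1

Derivation:
BFS flood-fill from (row=0, col=2):
  Distance 0: (row=0, col=2)
Total reachable: 1 (grid has 25 open cells total)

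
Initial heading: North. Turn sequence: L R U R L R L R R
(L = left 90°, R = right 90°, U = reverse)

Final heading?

Answer: Final heading: North

Derivation:
Start: North
  L (left (90° counter-clockwise)) -> West
  R (right (90° clockwise)) -> North
  U (U-turn (180°)) -> South
  R (right (90° clockwise)) -> West
  L (left (90° counter-clockwise)) -> South
  R (right (90° clockwise)) -> West
  L (left (90° counter-clockwise)) -> South
  R (right (90° clockwise)) -> West
  R (right (90° clockwise)) -> North
Final: North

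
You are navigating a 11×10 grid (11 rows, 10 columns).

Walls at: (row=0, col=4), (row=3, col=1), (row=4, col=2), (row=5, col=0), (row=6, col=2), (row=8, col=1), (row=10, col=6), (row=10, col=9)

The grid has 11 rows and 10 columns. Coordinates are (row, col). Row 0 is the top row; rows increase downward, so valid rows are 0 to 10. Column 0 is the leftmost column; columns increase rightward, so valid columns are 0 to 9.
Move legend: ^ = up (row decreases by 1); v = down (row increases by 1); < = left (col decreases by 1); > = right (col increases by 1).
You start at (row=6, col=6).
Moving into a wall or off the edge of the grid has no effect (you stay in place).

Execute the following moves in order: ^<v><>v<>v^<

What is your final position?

Start: (row=6, col=6)
  ^ (up): (row=6, col=6) -> (row=5, col=6)
  < (left): (row=5, col=6) -> (row=5, col=5)
  v (down): (row=5, col=5) -> (row=6, col=5)
  > (right): (row=6, col=5) -> (row=6, col=6)
  < (left): (row=6, col=6) -> (row=6, col=5)
  > (right): (row=6, col=5) -> (row=6, col=6)
  v (down): (row=6, col=6) -> (row=7, col=6)
  < (left): (row=7, col=6) -> (row=7, col=5)
  > (right): (row=7, col=5) -> (row=7, col=6)
  v (down): (row=7, col=6) -> (row=8, col=6)
  ^ (up): (row=8, col=6) -> (row=7, col=6)
  < (left): (row=7, col=6) -> (row=7, col=5)
Final: (row=7, col=5)

Answer: Final position: (row=7, col=5)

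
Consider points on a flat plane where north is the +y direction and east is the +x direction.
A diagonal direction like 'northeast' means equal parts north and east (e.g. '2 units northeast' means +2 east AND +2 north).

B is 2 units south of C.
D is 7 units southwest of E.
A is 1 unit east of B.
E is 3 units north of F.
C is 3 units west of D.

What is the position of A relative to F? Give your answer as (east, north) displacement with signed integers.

Answer: A is at (east=-9, north=-6) relative to F.

Derivation:
Place F at the origin (east=0, north=0).
  E is 3 units north of F: delta (east=+0, north=+3); E at (east=0, north=3).
  D is 7 units southwest of E: delta (east=-7, north=-7); D at (east=-7, north=-4).
  C is 3 units west of D: delta (east=-3, north=+0); C at (east=-10, north=-4).
  B is 2 units south of C: delta (east=+0, north=-2); B at (east=-10, north=-6).
  A is 1 unit east of B: delta (east=+1, north=+0); A at (east=-9, north=-6).
Therefore A relative to F: (east=-9, north=-6).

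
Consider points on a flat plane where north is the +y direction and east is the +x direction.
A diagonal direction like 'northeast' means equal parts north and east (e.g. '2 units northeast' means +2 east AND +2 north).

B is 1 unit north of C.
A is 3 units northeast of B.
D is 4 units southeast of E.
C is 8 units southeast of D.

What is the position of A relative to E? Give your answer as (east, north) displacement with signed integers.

Answer: A is at (east=15, north=-8) relative to E.

Derivation:
Place E at the origin (east=0, north=0).
  D is 4 units southeast of E: delta (east=+4, north=-4); D at (east=4, north=-4).
  C is 8 units southeast of D: delta (east=+8, north=-8); C at (east=12, north=-12).
  B is 1 unit north of C: delta (east=+0, north=+1); B at (east=12, north=-11).
  A is 3 units northeast of B: delta (east=+3, north=+3); A at (east=15, north=-8).
Therefore A relative to E: (east=15, north=-8).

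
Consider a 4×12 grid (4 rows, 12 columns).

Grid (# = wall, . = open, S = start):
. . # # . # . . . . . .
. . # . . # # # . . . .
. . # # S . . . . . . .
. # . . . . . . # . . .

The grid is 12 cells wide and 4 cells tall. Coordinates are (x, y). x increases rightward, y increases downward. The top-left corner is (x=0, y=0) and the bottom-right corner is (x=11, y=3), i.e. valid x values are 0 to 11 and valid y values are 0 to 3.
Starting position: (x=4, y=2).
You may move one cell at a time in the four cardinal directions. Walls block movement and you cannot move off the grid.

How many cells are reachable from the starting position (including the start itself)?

BFS flood-fill from (x=4, y=2):
  Distance 0: (x=4, y=2)
  Distance 1: (x=4, y=1), (x=5, y=2), (x=4, y=3)
  Distance 2: (x=4, y=0), (x=3, y=1), (x=6, y=2), (x=3, y=3), (x=5, y=3)
  Distance 3: (x=7, y=2), (x=2, y=3), (x=6, y=3)
  Distance 4: (x=8, y=2), (x=7, y=3)
  Distance 5: (x=8, y=1), (x=9, y=2)
  Distance 6: (x=8, y=0), (x=9, y=1), (x=10, y=2), (x=9, y=3)
  Distance 7: (x=7, y=0), (x=9, y=0), (x=10, y=1), (x=11, y=2), (x=10, y=3)
  Distance 8: (x=6, y=0), (x=10, y=0), (x=11, y=1), (x=11, y=3)
  Distance 9: (x=11, y=0)
Total reachable: 30 (grid has 37 open cells total)

Answer: Reachable cells: 30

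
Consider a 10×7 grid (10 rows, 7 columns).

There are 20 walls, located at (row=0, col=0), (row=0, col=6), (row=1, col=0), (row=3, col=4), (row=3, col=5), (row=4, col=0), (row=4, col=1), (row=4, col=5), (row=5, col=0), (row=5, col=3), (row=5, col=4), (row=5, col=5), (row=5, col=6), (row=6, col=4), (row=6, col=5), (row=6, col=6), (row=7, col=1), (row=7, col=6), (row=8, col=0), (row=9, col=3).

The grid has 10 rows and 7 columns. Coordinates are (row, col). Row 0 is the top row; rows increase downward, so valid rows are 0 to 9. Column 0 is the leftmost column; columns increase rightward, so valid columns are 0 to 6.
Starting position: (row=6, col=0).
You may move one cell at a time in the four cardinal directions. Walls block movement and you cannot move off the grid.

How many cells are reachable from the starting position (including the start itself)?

BFS flood-fill from (row=6, col=0):
  Distance 0: (row=6, col=0)
  Distance 1: (row=6, col=1), (row=7, col=0)
  Distance 2: (row=5, col=1), (row=6, col=2)
  Distance 3: (row=5, col=2), (row=6, col=3), (row=7, col=2)
  Distance 4: (row=4, col=2), (row=7, col=3), (row=8, col=2)
  Distance 5: (row=3, col=2), (row=4, col=3), (row=7, col=4), (row=8, col=1), (row=8, col=3), (row=9, col=2)
  Distance 6: (row=2, col=2), (row=3, col=1), (row=3, col=3), (row=4, col=4), (row=7, col=5), (row=8, col=4), (row=9, col=1)
  Distance 7: (row=1, col=2), (row=2, col=1), (row=2, col=3), (row=3, col=0), (row=8, col=5), (row=9, col=0), (row=9, col=4)
  Distance 8: (row=0, col=2), (row=1, col=1), (row=1, col=3), (row=2, col=0), (row=2, col=4), (row=8, col=6), (row=9, col=5)
  Distance 9: (row=0, col=1), (row=0, col=3), (row=1, col=4), (row=2, col=5), (row=9, col=6)
  Distance 10: (row=0, col=4), (row=1, col=5), (row=2, col=6)
  Distance 11: (row=0, col=5), (row=1, col=6), (row=3, col=6)
  Distance 12: (row=4, col=6)
Total reachable: 50 (grid has 50 open cells total)

Answer: Reachable cells: 50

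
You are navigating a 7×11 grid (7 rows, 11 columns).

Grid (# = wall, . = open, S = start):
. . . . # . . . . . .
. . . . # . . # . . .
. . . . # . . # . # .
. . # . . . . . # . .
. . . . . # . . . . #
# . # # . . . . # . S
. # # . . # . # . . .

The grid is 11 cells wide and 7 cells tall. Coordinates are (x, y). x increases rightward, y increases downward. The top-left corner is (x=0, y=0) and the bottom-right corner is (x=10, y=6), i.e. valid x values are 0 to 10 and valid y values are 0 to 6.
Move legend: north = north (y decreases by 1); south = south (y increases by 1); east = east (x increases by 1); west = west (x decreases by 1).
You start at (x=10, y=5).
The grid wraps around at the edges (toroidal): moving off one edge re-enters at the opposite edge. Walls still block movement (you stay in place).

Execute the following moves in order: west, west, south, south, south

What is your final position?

Answer: Final position: (x=9, y=1)

Derivation:
Start: (x=10, y=5)
  west (west): (x=10, y=5) -> (x=9, y=5)
  west (west): blocked, stay at (x=9, y=5)
  south (south): (x=9, y=5) -> (x=9, y=6)
  south (south): (x=9, y=6) -> (x=9, y=0)
  south (south): (x=9, y=0) -> (x=9, y=1)
Final: (x=9, y=1)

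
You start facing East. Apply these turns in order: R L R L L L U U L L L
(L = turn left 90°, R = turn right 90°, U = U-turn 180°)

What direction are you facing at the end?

Start: East
  R (right (90° clockwise)) -> South
  L (left (90° counter-clockwise)) -> East
  R (right (90° clockwise)) -> South
  L (left (90° counter-clockwise)) -> East
  L (left (90° counter-clockwise)) -> North
  L (left (90° counter-clockwise)) -> West
  U (U-turn (180°)) -> East
  U (U-turn (180°)) -> West
  L (left (90° counter-clockwise)) -> South
  L (left (90° counter-clockwise)) -> East
  L (left (90° counter-clockwise)) -> North
Final: North

Answer: Final heading: North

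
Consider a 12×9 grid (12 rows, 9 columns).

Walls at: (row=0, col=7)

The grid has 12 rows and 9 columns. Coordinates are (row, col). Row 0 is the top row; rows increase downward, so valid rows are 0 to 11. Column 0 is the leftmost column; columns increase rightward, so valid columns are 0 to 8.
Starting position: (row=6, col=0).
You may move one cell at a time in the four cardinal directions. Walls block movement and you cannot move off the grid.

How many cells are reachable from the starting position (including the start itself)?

BFS flood-fill from (row=6, col=0):
  Distance 0: (row=6, col=0)
  Distance 1: (row=5, col=0), (row=6, col=1), (row=7, col=0)
  Distance 2: (row=4, col=0), (row=5, col=1), (row=6, col=2), (row=7, col=1), (row=8, col=0)
  Distance 3: (row=3, col=0), (row=4, col=1), (row=5, col=2), (row=6, col=3), (row=7, col=2), (row=8, col=1), (row=9, col=0)
  Distance 4: (row=2, col=0), (row=3, col=1), (row=4, col=2), (row=5, col=3), (row=6, col=4), (row=7, col=3), (row=8, col=2), (row=9, col=1), (row=10, col=0)
  Distance 5: (row=1, col=0), (row=2, col=1), (row=3, col=2), (row=4, col=3), (row=5, col=4), (row=6, col=5), (row=7, col=4), (row=8, col=3), (row=9, col=2), (row=10, col=1), (row=11, col=0)
  Distance 6: (row=0, col=0), (row=1, col=1), (row=2, col=2), (row=3, col=3), (row=4, col=4), (row=5, col=5), (row=6, col=6), (row=7, col=5), (row=8, col=4), (row=9, col=3), (row=10, col=2), (row=11, col=1)
  Distance 7: (row=0, col=1), (row=1, col=2), (row=2, col=3), (row=3, col=4), (row=4, col=5), (row=5, col=6), (row=6, col=7), (row=7, col=6), (row=8, col=5), (row=9, col=4), (row=10, col=3), (row=11, col=2)
  Distance 8: (row=0, col=2), (row=1, col=3), (row=2, col=4), (row=3, col=5), (row=4, col=6), (row=5, col=7), (row=6, col=8), (row=7, col=7), (row=8, col=6), (row=9, col=5), (row=10, col=4), (row=11, col=3)
  Distance 9: (row=0, col=3), (row=1, col=4), (row=2, col=5), (row=3, col=6), (row=4, col=7), (row=5, col=8), (row=7, col=8), (row=8, col=7), (row=9, col=6), (row=10, col=5), (row=11, col=4)
  Distance 10: (row=0, col=4), (row=1, col=5), (row=2, col=6), (row=3, col=7), (row=4, col=8), (row=8, col=8), (row=9, col=7), (row=10, col=6), (row=11, col=5)
  Distance 11: (row=0, col=5), (row=1, col=6), (row=2, col=7), (row=3, col=8), (row=9, col=8), (row=10, col=7), (row=11, col=6)
  Distance 12: (row=0, col=6), (row=1, col=7), (row=2, col=8), (row=10, col=8), (row=11, col=7)
  Distance 13: (row=1, col=8), (row=11, col=8)
  Distance 14: (row=0, col=8)
Total reachable: 107 (grid has 107 open cells total)

Answer: Reachable cells: 107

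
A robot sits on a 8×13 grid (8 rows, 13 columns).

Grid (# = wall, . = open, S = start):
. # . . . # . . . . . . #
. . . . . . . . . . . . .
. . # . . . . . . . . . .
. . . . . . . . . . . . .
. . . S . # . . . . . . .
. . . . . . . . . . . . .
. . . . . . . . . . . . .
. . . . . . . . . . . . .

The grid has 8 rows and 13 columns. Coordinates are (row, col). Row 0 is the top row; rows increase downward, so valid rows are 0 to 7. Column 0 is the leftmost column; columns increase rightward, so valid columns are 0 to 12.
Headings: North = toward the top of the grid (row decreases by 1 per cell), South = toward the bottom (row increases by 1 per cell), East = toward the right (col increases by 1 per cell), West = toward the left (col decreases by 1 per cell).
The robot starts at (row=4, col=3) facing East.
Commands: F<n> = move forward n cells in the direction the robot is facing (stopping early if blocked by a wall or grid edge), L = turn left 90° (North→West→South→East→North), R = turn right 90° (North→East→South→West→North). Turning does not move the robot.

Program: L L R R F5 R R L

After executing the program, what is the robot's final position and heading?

Answer: Final position: (row=4, col=4), facing South

Derivation:
Start: (row=4, col=3), facing East
  L: turn left, now facing North
  L: turn left, now facing West
  R: turn right, now facing North
  R: turn right, now facing East
  F5: move forward 1/5 (blocked), now at (row=4, col=4)
  R: turn right, now facing South
  R: turn right, now facing West
  L: turn left, now facing South
Final: (row=4, col=4), facing South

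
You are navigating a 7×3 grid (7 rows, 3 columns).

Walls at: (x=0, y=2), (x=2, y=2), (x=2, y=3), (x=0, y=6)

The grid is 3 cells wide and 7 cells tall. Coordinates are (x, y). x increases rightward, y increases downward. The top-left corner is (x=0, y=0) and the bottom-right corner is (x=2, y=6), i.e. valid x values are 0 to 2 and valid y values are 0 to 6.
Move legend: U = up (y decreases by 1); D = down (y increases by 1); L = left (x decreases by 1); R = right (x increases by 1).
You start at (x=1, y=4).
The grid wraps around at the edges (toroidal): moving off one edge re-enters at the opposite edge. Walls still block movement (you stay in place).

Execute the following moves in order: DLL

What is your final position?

Start: (x=1, y=4)
  D (down): (x=1, y=4) -> (x=1, y=5)
  L (left): (x=1, y=5) -> (x=0, y=5)
  L (left): (x=0, y=5) -> (x=2, y=5)
Final: (x=2, y=5)

Answer: Final position: (x=2, y=5)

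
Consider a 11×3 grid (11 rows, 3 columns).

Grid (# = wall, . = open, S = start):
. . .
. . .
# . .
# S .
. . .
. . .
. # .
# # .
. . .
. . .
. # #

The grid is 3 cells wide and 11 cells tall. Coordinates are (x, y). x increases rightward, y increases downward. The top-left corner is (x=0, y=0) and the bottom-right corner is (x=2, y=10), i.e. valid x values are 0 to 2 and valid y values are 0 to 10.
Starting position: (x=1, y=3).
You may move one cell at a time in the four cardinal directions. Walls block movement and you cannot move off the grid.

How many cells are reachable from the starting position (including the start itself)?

BFS flood-fill from (x=1, y=3):
  Distance 0: (x=1, y=3)
  Distance 1: (x=1, y=2), (x=2, y=3), (x=1, y=4)
  Distance 2: (x=1, y=1), (x=2, y=2), (x=0, y=4), (x=2, y=4), (x=1, y=5)
  Distance 3: (x=1, y=0), (x=0, y=1), (x=2, y=1), (x=0, y=5), (x=2, y=5)
  Distance 4: (x=0, y=0), (x=2, y=0), (x=0, y=6), (x=2, y=6)
  Distance 5: (x=2, y=7)
  Distance 6: (x=2, y=8)
  Distance 7: (x=1, y=8), (x=2, y=9)
  Distance 8: (x=0, y=8), (x=1, y=9)
  Distance 9: (x=0, y=9)
  Distance 10: (x=0, y=10)
Total reachable: 26 (grid has 26 open cells total)

Answer: Reachable cells: 26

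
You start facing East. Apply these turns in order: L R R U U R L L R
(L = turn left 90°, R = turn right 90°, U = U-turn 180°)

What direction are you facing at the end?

Answer: Final heading: South

Derivation:
Start: East
  L (left (90° counter-clockwise)) -> North
  R (right (90° clockwise)) -> East
  R (right (90° clockwise)) -> South
  U (U-turn (180°)) -> North
  U (U-turn (180°)) -> South
  R (right (90° clockwise)) -> West
  L (left (90° counter-clockwise)) -> South
  L (left (90° counter-clockwise)) -> East
  R (right (90° clockwise)) -> South
Final: South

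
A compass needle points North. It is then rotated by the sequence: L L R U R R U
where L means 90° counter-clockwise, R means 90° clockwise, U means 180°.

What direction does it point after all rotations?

Answer: Final heading: East

Derivation:
Start: North
  L (left (90° counter-clockwise)) -> West
  L (left (90° counter-clockwise)) -> South
  R (right (90° clockwise)) -> West
  U (U-turn (180°)) -> East
  R (right (90° clockwise)) -> South
  R (right (90° clockwise)) -> West
  U (U-turn (180°)) -> East
Final: East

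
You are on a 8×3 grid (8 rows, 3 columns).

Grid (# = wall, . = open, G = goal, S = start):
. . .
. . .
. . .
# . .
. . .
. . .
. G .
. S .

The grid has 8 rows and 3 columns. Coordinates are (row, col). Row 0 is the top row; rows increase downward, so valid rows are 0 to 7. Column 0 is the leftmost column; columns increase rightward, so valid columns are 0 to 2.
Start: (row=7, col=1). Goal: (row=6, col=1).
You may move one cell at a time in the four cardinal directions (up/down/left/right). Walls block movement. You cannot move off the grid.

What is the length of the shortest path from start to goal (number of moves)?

Answer: Shortest path length: 1

Derivation:
BFS from (row=7, col=1) until reaching (row=6, col=1):
  Distance 0: (row=7, col=1)
  Distance 1: (row=6, col=1), (row=7, col=0), (row=7, col=2)  <- goal reached here
One shortest path (1 moves): (row=7, col=1) -> (row=6, col=1)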